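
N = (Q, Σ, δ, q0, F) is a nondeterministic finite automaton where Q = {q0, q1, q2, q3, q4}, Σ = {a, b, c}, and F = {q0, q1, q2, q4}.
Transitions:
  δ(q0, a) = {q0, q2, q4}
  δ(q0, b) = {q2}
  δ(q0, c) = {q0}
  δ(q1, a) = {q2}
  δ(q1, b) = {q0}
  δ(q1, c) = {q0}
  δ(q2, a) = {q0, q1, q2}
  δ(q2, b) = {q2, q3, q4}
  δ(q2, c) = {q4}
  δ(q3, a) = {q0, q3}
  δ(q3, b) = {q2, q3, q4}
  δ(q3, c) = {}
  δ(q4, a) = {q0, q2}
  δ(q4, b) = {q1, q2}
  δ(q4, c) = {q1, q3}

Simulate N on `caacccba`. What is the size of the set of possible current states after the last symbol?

Start: {q0}
read c: {q0}
read a: {q0, q2, q4}
read a: {q0, q1, q2, q4}
read c: {q0, q1, q3, q4}
read c: {q0, q1, q3}
read c: {q0}
read b: {q2}
read a: {q0, q1, q2}
Final reachable set {q0, q1, q2} has 3 states.

3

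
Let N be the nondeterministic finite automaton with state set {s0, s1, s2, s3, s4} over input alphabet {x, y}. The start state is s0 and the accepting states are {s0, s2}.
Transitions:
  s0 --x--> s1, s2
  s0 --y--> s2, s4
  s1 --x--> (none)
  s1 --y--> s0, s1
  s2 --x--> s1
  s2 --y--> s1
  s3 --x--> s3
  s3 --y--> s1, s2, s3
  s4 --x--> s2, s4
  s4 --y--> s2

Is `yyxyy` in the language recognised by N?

Start: {s0}
read y: {s2, s4}
read y: {s1, s2}
read x: {s1}
read y: {s0, s1}
read y: {s0, s1, s2, s4}
Reachable ∩ accepting = {s0, s2} — nonempty.

accepted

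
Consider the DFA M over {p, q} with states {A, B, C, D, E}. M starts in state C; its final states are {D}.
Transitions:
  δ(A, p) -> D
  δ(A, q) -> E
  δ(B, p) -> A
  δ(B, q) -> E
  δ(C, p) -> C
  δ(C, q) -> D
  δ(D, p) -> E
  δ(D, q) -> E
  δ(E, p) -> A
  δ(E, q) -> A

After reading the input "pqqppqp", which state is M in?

A

C --p--> C
C --q--> D
D --q--> E
E --p--> A
A --p--> D
D --q--> E
E --p--> A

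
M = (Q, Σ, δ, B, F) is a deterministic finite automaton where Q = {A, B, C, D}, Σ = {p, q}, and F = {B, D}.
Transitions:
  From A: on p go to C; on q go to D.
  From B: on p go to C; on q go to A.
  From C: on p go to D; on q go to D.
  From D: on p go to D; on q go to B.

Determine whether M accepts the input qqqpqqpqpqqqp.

B --q--> A
A --q--> D
D --q--> B
B --p--> C
C --q--> D
D --q--> B
B --p--> C
C --q--> D
D --p--> D
D --q--> B
B --q--> A
A --q--> D
D --p--> D
End in state D, which is an accepting state.

accepted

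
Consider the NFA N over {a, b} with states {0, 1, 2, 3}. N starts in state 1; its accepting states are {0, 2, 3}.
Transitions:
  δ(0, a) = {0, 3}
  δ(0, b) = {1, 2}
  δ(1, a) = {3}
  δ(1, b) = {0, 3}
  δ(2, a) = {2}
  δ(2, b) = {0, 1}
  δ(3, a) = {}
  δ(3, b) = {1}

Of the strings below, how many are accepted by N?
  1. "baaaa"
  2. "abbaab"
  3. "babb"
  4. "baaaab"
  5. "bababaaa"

"baaaa": accepted
"abbaab": accepted
"babb": accepted
"baaaab": accepted
"bababaaa": accepted

5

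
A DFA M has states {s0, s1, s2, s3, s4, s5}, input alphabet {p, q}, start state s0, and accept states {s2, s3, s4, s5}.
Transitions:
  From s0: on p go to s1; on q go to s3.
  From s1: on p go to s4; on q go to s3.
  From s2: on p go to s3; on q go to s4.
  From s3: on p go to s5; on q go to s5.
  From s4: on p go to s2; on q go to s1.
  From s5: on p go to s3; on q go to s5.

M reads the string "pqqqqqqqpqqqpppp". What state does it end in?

s0 --p--> s1
s1 --q--> s3
s3 --q--> s5
s5 --q--> s5
s5 --q--> s5
s5 --q--> s5
s5 --q--> s5
s5 --q--> s5
s5 --p--> s3
s3 --q--> s5
s5 --q--> s5
s5 --q--> s5
s5 --p--> s3
s3 --p--> s5
s5 --p--> s3
s3 --p--> s5

s5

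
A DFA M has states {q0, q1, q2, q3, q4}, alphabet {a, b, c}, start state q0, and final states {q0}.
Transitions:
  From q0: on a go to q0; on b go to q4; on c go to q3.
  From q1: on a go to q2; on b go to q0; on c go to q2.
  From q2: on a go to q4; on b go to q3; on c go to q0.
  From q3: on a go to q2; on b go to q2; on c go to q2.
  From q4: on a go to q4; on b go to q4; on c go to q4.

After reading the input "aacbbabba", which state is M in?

q4

q0 --a--> q0
q0 --a--> q0
q0 --c--> q3
q3 --b--> q2
q2 --b--> q3
q3 --a--> q2
q2 --b--> q3
q3 --b--> q2
q2 --a--> q4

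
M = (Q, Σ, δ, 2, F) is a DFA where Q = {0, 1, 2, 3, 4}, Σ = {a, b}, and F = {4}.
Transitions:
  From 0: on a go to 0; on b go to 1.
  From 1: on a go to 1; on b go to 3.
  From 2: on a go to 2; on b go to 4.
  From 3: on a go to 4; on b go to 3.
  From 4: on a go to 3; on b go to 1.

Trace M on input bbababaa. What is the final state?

2 --b--> 4
4 --b--> 1
1 --a--> 1
1 --b--> 3
3 --a--> 4
4 --b--> 1
1 --a--> 1
1 --a--> 1

1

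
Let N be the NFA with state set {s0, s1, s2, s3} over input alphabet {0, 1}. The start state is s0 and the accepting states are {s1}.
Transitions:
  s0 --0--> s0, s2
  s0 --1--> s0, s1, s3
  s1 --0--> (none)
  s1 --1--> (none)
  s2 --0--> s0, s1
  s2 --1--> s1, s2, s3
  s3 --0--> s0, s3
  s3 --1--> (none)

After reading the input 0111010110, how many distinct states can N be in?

4

Start: {s0}
read 0: {s0, s2}
read 1: {s0, s1, s2, s3}
read 1: {s0, s1, s2, s3}
read 1: {s0, s1, s2, s3}
read 0: {s0, s1, s2, s3}
read 1: {s0, s1, s2, s3}
read 0: {s0, s1, s2, s3}
read 1: {s0, s1, s2, s3}
read 1: {s0, s1, s2, s3}
read 0: {s0, s1, s2, s3}
Final reachable set {s0, s1, s2, s3} has 4 states.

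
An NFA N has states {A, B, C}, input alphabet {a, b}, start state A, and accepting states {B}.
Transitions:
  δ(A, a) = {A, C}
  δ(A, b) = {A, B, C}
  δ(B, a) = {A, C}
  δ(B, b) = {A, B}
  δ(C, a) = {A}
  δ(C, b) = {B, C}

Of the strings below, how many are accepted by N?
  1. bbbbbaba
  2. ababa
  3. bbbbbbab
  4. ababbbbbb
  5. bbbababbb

bbbbbaba: rejected
ababa: rejected
bbbbbbab: accepted
ababbbbbb: accepted
bbbababbb: accepted

3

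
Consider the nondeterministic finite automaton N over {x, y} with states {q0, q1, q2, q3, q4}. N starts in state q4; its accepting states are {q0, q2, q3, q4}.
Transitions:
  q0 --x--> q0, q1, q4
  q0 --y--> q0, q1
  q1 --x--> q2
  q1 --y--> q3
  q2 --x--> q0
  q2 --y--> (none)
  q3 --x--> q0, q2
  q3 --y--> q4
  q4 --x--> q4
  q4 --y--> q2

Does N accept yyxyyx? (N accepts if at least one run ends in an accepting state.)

Start: {q4}
read y: {q2}
read y: {}
The reachable set is empty and stays empty for the remaining 4 symbols.
Reachable ∩ accepting = {} — empty.

rejected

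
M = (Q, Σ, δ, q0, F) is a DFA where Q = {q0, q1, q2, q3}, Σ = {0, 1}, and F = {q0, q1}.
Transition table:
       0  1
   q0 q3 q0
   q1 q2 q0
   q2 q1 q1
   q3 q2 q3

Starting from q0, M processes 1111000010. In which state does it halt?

q0 --1--> q0
q0 --1--> q0
q0 --1--> q0
q0 --1--> q0
q0 --0--> q3
q3 --0--> q2
q2 --0--> q1
q1 --0--> q2
q2 --1--> q1
q1 --0--> q2

q2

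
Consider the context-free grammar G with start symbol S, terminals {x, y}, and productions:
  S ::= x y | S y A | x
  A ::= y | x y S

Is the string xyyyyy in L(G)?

yes

S ⇒ SyA ⇒ SyAyA ⇒ xyyAyA ⇒ xyyyyA ⇒ xyyyyy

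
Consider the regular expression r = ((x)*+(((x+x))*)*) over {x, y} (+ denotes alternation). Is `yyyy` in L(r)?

no

Neither (x)* nor (((x+x))*)* matches yyyy.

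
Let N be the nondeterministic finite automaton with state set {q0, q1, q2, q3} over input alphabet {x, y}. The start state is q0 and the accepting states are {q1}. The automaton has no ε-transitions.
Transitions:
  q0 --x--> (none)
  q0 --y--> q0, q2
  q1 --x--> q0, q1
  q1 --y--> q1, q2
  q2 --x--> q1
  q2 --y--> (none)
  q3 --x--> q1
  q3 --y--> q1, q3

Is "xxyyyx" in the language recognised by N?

Start: {q0}
read x: {}
The reachable set is empty and stays empty for the remaining 5 symbols.
Reachable ∩ accepting = {} — empty.

rejected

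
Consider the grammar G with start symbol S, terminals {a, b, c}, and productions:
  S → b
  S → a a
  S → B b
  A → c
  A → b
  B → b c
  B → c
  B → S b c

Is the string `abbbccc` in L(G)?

no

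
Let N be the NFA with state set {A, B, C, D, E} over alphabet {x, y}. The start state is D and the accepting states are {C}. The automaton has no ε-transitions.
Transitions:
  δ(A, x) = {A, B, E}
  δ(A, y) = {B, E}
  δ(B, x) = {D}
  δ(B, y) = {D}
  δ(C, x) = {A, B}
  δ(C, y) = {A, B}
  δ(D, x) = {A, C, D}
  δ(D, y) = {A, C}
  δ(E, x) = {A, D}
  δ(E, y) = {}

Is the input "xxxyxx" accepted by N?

accepted

Start: {D}
read x: {A, C, D}
read x: {A, B, C, D, E}
read x: {A, B, C, D, E}
read y: {A, B, C, D, E}
read x: {A, B, C, D, E}
read x: {A, B, C, D, E}
Reachable ∩ accepting = {C} — nonempty.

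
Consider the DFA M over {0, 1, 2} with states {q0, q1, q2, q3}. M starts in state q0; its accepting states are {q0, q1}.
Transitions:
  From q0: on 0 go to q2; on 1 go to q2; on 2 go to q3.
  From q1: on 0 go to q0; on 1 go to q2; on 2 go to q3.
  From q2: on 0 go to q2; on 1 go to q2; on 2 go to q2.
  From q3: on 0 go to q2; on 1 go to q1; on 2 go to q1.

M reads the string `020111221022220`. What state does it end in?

q2

q0 --0--> q2
q2 --2--> q2
q2 --0--> q2
q2 --1--> q2
q2 --1--> q2
q2 --1--> q2
q2 --2--> q2
q2 --2--> q2
q2 --1--> q2
q2 --0--> q2
q2 --2--> q2
q2 --2--> q2
q2 --2--> q2
q2 --2--> q2
q2 --0--> q2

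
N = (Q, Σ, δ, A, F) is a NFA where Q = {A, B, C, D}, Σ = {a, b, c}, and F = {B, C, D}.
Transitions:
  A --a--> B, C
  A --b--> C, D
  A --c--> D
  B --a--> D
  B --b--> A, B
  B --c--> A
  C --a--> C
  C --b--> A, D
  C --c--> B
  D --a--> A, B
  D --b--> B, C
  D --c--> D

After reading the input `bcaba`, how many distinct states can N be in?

4

Start: {A}
read b: {C, D}
read c: {B, D}
read a: {A, B, D}
read b: {A, B, C, D}
read a: {A, B, C, D}
Final reachable set {A, B, C, D} has 4 states.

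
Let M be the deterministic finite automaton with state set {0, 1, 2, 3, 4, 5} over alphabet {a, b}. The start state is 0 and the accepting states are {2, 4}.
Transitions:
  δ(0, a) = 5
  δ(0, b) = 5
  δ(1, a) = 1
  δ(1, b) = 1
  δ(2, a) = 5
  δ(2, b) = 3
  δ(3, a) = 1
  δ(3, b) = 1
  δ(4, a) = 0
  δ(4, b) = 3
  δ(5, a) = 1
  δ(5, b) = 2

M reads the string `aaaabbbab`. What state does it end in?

0 --a--> 5
5 --a--> 1
1 --a--> 1
1 --a--> 1
1 --b--> 1
1 --b--> 1
1 --b--> 1
1 --a--> 1
1 --b--> 1

1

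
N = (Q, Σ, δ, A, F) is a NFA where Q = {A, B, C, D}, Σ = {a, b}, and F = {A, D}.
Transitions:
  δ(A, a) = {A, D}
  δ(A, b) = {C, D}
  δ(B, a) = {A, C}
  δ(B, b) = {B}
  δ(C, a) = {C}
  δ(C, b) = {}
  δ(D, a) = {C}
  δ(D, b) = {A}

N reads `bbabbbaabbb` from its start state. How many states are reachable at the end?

3

Start: {A}
read b: {C, D}
read b: {A}
read a: {A, D}
read b: {A, C, D}
read b: {A, C, D}
read b: {A, C, D}
read a: {A, C, D}
read a: {A, C, D}
read b: {A, C, D}
read b: {A, C, D}
read b: {A, C, D}
Final reachable set {A, C, D} has 3 states.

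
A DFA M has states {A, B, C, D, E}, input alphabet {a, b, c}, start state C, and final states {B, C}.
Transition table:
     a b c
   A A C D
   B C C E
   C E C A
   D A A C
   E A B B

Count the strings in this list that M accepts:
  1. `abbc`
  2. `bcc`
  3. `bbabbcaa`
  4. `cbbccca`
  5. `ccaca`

`abbc`: rejected
`bcc`: rejected
`bbabbcaa`: rejected
`cbbccca`: rejected
`ccaca`: rejected

0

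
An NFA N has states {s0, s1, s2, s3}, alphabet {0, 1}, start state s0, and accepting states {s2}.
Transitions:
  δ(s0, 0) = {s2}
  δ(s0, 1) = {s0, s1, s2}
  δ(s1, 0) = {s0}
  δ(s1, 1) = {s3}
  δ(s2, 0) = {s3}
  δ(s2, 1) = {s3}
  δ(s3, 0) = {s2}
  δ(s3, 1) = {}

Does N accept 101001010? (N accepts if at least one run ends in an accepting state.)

accepted

Start: {s0}
read 1: {s0, s1, s2}
read 0: {s0, s2, s3}
read 1: {s0, s1, s2, s3}
read 0: {s0, s2, s3}
read 0: {s2, s3}
read 1: {s3}
read 0: {s2}
read 1: {s3}
read 0: {s2}
Reachable ∩ accepting = {s2} — nonempty.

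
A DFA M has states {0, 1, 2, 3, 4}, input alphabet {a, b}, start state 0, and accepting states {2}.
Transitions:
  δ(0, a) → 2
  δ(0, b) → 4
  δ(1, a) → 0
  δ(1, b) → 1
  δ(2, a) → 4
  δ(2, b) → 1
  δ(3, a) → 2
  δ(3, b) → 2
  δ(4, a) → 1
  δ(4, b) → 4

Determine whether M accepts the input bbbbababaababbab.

rejected

0 --b--> 4
4 --b--> 4
4 --b--> 4
4 --b--> 4
4 --a--> 1
1 --b--> 1
1 --a--> 0
0 --b--> 4
4 --a--> 1
1 --a--> 0
0 --b--> 4
4 --a--> 1
1 --b--> 1
1 --b--> 1
1 --a--> 0
0 --b--> 4
End in state 4, which is not an accepting state.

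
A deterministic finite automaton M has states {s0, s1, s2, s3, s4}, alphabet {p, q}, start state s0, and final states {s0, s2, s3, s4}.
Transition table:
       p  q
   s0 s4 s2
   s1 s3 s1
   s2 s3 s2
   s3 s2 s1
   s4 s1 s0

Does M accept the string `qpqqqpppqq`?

s0 --q--> s2
s2 --p--> s3
s3 --q--> s1
s1 --q--> s1
s1 --q--> s1
s1 --p--> s3
s3 --p--> s2
s2 --p--> s3
s3 --q--> s1
s1 --q--> s1
End in state s1, which is not an accepting state.

rejected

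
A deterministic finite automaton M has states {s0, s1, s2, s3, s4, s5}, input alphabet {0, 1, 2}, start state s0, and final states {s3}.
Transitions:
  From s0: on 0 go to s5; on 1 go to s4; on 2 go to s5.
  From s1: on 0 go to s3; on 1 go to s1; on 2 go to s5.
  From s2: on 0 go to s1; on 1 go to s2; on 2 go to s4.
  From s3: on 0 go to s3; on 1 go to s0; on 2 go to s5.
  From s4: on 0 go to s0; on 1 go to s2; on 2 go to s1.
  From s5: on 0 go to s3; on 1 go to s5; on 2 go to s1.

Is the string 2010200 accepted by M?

accepted

s0 --2--> s5
s5 --0--> s3
s3 --1--> s0
s0 --0--> s5
s5 --2--> s1
s1 --0--> s3
s3 --0--> s3
End in state s3, which is an accepting state.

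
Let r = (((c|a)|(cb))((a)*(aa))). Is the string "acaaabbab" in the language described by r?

no

No split of acaaabbab into u·v has ((c|a)|(cb)) matching u and ((a)*(aa)) matching v.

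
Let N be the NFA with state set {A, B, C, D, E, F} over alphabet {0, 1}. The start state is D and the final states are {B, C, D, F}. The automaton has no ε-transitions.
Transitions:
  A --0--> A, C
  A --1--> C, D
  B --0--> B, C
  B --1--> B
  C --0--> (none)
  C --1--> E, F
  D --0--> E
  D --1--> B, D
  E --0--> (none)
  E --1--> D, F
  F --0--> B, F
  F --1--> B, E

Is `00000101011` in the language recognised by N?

rejected

Start: {D}
read 0: {E}
read 0: {}
The reachable set is empty and stays empty for the remaining 9 symbols.
Reachable ∩ accepting = {} — empty.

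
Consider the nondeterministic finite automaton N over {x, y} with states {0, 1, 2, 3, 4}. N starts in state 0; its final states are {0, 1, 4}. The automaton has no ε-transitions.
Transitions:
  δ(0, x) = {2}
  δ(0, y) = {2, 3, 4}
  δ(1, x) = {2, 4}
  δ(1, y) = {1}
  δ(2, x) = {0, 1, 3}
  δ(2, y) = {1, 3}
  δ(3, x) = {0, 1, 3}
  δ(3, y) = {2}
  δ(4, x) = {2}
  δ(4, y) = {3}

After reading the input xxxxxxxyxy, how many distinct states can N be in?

4

Start: {0}
read x: {2}
read x: {0, 1, 3}
read x: {0, 1, 2, 3, 4}
read x: {0, 1, 2, 3, 4}
read x: {0, 1, 2, 3, 4}
read x: {0, 1, 2, 3, 4}
read x: {0, 1, 2, 3, 4}
read y: {1, 2, 3, 4}
read x: {0, 1, 2, 3, 4}
read y: {1, 2, 3, 4}
Final reachable set {1, 2, 3, 4} has 4 states.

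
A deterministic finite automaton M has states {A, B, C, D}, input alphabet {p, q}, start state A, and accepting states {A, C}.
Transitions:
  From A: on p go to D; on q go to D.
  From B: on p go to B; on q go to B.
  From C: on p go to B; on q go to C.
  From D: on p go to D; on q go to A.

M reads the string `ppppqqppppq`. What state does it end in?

A

A --p--> D
D --p--> D
D --p--> D
D --p--> D
D --q--> A
A --q--> D
D --p--> D
D --p--> D
D --p--> D
D --p--> D
D --q--> A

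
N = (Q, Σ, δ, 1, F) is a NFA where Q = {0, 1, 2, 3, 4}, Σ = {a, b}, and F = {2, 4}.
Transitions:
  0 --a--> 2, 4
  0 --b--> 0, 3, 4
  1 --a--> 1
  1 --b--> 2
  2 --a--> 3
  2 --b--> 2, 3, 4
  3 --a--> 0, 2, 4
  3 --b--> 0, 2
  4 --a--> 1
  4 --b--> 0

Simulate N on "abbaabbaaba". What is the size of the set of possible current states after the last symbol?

Start: {1}
read a: {1}
read b: {2}
read b: {2, 3, 4}
read a: {0, 1, 2, 3, 4}
read a: {0, 1, 2, 3, 4}
read b: {0, 2, 3, 4}
read b: {0, 2, 3, 4}
read a: {0, 1, 2, 3, 4}
read a: {0, 1, 2, 3, 4}
read b: {0, 2, 3, 4}
read a: {0, 1, 2, 3, 4}
Final reachable set {0, 1, 2, 3, 4} has 5 states.

5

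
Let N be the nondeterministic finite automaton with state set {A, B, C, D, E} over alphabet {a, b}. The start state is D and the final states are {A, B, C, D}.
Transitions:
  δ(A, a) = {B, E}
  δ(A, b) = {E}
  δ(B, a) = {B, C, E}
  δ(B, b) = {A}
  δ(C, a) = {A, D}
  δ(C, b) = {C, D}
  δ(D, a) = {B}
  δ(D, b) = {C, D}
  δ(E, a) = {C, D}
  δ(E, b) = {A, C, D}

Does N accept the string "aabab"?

Start: {D}
read a: {B}
read a: {B, C, E}
read b: {A, C, D}
read a: {A, B, D, E}
read b: {A, C, D, E}
Reachable ∩ accepting = {A, C, D} — nonempty.

accepted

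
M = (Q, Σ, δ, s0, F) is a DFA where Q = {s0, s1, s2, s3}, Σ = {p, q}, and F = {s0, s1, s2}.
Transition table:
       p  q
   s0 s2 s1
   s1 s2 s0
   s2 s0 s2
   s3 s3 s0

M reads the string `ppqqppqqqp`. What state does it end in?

s2

s0 --p--> s2
s2 --p--> s0
s0 --q--> s1
s1 --q--> s0
s0 --p--> s2
s2 --p--> s0
s0 --q--> s1
s1 --q--> s0
s0 --q--> s1
s1 --p--> s2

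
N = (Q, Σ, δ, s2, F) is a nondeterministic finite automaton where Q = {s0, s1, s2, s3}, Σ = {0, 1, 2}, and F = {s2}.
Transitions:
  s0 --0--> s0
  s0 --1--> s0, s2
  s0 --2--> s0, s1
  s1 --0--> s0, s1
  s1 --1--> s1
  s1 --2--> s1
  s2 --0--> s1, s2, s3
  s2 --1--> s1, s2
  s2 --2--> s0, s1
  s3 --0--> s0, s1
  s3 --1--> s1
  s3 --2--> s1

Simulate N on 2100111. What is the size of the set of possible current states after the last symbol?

3

Start: {s2}
read 2: {s0, s1}
read 1: {s0, s1, s2}
read 0: {s0, s1, s2, s3}
read 0: {s0, s1, s2, s3}
read 1: {s0, s1, s2}
read 1: {s0, s1, s2}
read 1: {s0, s1, s2}
Final reachable set {s0, s1, s2} has 3 states.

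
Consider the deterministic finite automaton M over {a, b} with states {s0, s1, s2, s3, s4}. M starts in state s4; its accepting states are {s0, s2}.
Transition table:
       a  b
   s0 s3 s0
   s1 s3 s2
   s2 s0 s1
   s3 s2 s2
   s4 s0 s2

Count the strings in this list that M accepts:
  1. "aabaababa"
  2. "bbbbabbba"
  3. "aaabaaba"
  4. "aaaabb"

2

"aabaababa": rejected
"bbbbabbba": accepted
"aaabaaba": rejected
"aaaabb": accepted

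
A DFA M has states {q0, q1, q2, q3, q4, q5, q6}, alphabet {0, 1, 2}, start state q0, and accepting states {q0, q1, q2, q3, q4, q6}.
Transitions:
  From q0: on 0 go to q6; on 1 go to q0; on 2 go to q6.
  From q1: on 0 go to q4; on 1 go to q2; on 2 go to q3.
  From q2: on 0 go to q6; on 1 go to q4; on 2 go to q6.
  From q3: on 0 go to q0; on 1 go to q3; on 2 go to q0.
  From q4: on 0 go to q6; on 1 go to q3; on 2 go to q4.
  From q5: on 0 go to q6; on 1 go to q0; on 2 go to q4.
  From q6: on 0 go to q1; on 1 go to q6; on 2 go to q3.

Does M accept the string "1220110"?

q0 --1--> q0
q0 --2--> q6
q6 --2--> q3
q3 --0--> q0
q0 --1--> q0
q0 --1--> q0
q0 --0--> q6
End in state q6, which is an accepting state.

accepted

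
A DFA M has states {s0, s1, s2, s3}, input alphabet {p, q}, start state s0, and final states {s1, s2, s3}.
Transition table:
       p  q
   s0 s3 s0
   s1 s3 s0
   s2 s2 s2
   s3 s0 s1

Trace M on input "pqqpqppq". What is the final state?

s0 --p--> s3
s3 --q--> s1
s1 --q--> s0
s0 --p--> s3
s3 --q--> s1
s1 --p--> s3
s3 --p--> s0
s0 --q--> s0

s0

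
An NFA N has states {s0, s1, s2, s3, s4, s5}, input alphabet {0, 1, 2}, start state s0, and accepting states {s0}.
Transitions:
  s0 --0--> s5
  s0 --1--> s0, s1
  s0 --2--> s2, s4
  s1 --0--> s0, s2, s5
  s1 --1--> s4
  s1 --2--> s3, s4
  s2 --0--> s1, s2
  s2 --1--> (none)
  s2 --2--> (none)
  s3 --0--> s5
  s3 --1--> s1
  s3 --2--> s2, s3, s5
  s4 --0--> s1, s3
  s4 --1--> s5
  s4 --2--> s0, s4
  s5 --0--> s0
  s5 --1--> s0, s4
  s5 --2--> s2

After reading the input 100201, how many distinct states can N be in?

3

Start: {s0}
read 1: {s0, s1}
read 0: {s0, s2, s5}
read 0: {s0, s1, s2, s5}
read 2: {s2, s3, s4}
read 0: {s1, s2, s3, s5}
read 1: {s0, s1, s4}
Final reachable set {s0, s1, s4} has 3 states.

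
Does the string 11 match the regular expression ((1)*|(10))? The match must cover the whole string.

yes

The left alternative (1)* matches 11.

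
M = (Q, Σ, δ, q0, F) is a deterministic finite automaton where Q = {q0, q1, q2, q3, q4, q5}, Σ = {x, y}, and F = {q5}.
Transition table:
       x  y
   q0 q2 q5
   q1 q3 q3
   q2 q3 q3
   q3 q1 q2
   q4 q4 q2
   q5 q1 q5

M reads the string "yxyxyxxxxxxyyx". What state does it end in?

q1

q0 --y--> q5
q5 --x--> q1
q1 --y--> q3
q3 --x--> q1
q1 --y--> q3
q3 --x--> q1
q1 --x--> q3
q3 --x--> q1
q1 --x--> q3
q3 --x--> q1
q1 --x--> q3
q3 --y--> q2
q2 --y--> q3
q3 --x--> q1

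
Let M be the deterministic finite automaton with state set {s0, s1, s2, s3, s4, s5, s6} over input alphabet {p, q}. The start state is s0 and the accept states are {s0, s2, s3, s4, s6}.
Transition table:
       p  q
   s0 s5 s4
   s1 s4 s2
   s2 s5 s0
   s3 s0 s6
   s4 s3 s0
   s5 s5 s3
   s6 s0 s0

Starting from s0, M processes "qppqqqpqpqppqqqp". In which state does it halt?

s0 --q--> s4
s4 --p--> s3
s3 --p--> s0
s0 --q--> s4
s4 --q--> s0
s0 --q--> s4
s4 --p--> s3
s3 --q--> s6
s6 --p--> s0
s0 --q--> s4
s4 --p--> s3
s3 --p--> s0
s0 --q--> s4
s4 --q--> s0
s0 --q--> s4
s4 --p--> s3

s3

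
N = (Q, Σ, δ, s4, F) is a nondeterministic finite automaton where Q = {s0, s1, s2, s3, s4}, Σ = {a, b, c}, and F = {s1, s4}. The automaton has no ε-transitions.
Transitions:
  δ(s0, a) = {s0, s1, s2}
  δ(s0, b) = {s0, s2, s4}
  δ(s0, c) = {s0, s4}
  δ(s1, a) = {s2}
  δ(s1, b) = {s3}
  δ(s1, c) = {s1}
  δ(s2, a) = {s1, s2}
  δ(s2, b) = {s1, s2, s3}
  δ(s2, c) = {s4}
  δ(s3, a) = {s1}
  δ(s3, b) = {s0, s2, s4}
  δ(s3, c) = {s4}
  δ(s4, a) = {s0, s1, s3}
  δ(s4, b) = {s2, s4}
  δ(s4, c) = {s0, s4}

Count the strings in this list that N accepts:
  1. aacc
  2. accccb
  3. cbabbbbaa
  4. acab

aacc: accepted
accccb: accepted
cbabbbbaa: accepted
acab: accepted

4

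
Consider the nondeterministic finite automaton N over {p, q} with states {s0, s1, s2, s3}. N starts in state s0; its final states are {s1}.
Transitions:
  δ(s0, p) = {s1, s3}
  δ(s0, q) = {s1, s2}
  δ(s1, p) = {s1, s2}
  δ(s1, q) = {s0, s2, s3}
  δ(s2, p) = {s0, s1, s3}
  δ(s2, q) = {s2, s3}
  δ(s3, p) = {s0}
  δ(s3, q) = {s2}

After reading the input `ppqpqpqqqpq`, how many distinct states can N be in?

4

Start: {s0}
read p: {s1, s3}
read p: {s0, s1, s2}
read q: {s0, s1, s2, s3}
read p: {s0, s1, s2, s3}
read q: {s0, s1, s2, s3}
read p: {s0, s1, s2, s3}
read q: {s0, s1, s2, s3}
read q: {s0, s1, s2, s3}
read q: {s0, s1, s2, s3}
read p: {s0, s1, s2, s3}
read q: {s0, s1, s2, s3}
Final reachable set {s0, s1, s2, s3} has 4 states.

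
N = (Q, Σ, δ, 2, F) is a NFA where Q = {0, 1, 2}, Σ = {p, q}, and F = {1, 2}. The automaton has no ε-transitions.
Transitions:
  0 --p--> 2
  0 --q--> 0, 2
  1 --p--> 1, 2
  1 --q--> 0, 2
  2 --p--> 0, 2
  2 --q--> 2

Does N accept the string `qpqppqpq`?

Start: {2}
read q: {2}
read p: {0, 2}
read q: {0, 2}
read p: {0, 2}
read p: {0, 2}
read q: {0, 2}
read p: {0, 2}
read q: {0, 2}
Reachable ∩ accepting = {2} — nonempty.

accepted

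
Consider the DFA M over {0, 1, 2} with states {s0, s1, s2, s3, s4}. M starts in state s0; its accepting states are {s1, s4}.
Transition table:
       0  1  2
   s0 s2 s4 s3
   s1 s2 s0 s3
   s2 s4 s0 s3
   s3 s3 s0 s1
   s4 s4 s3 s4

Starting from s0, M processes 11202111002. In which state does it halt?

s1

s0 --1--> s4
s4 --1--> s3
s3 --2--> s1
s1 --0--> s2
s2 --2--> s3
s3 --1--> s0
s0 --1--> s4
s4 --1--> s3
s3 --0--> s3
s3 --0--> s3
s3 --2--> s1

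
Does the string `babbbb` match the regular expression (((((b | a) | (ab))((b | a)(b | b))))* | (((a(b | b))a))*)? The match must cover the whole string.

The left alternative ((((b|a)|(ab))((b|a)(b|b))))* matches babbbb.

yes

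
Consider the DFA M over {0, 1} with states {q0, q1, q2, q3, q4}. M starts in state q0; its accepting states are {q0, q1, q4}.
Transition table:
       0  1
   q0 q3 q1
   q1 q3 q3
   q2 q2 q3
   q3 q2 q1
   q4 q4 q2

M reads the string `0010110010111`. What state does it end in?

q3

q0 --0--> q3
q3 --0--> q2
q2 --1--> q3
q3 --0--> q2
q2 --1--> q3
q3 --1--> q1
q1 --0--> q3
q3 --0--> q2
q2 --1--> q3
q3 --0--> q2
q2 --1--> q3
q3 --1--> q1
q1 --1--> q3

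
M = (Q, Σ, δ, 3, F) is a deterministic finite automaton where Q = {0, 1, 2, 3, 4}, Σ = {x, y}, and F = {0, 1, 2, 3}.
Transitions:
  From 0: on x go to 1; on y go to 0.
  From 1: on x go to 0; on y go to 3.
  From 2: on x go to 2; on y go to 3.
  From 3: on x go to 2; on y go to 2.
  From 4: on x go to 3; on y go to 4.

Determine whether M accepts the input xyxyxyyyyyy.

accepted

3 --x--> 2
2 --y--> 3
3 --x--> 2
2 --y--> 3
3 --x--> 2
2 --y--> 3
3 --y--> 2
2 --y--> 3
3 --y--> 2
2 --y--> 3
3 --y--> 2
End in state 2, which is an accepting state.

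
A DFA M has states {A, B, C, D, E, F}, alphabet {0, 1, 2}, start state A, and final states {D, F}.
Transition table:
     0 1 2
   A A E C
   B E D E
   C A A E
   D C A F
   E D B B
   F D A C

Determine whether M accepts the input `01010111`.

A --0--> A
A --1--> E
E --0--> D
D --1--> A
A --0--> A
A --1--> E
E --1--> B
B --1--> D
End in state D, which is an accepting state.

accepted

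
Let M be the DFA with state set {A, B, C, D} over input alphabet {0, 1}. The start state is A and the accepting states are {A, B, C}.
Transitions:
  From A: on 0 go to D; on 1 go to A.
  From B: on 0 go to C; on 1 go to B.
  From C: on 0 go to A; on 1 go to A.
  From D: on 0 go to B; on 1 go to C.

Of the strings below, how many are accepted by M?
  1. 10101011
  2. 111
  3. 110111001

10101011: accepted
111: accepted
110111001: accepted

3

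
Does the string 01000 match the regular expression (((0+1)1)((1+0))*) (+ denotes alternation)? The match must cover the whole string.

Split as 01·000: ((0+1)1) matches 01 and ((1+0))* matches 000.

yes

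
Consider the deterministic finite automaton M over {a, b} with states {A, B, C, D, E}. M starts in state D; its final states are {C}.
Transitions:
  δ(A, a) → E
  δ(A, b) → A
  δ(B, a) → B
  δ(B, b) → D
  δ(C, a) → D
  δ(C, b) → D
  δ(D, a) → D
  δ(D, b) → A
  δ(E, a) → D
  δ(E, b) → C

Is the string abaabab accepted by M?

accepted

D --a--> D
D --b--> A
A --a--> E
E --a--> D
D --b--> A
A --a--> E
E --b--> C
End in state C, which is an accepting state.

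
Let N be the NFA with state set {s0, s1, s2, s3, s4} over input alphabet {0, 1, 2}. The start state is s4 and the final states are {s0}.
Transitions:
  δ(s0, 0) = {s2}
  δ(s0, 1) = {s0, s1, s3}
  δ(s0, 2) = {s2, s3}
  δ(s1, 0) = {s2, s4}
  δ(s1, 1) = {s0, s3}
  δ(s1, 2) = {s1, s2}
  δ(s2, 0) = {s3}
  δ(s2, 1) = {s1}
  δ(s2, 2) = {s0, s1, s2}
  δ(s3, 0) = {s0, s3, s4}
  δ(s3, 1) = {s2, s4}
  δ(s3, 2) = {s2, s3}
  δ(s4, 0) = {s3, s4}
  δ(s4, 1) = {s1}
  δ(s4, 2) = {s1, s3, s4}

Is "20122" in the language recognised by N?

accepted

Start: {s4}
read 2: {s1, s3, s4}
read 0: {s0, s2, s3, s4}
read 1: {s0, s1, s2, s3, s4}
read 2: {s0, s1, s2, s3, s4}
read 2: {s0, s1, s2, s3, s4}
Reachable ∩ accepting = {s0} — nonempty.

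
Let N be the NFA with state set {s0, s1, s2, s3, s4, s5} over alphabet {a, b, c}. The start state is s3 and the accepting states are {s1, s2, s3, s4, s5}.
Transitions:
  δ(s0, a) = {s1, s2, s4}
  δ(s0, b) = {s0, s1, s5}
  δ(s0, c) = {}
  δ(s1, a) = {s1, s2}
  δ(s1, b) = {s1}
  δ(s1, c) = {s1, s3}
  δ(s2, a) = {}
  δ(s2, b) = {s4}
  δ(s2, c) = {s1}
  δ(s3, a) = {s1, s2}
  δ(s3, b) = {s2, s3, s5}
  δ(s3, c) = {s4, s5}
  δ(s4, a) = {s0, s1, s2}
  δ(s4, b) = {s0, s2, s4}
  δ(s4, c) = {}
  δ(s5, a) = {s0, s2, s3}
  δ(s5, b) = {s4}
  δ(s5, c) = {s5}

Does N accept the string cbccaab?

accepted

Start: {s3}
read c: {s4, s5}
read b: {s0, s2, s4}
read c: {s1}
read c: {s1, s3}
read a: {s1, s2}
read a: {s1, s2}
read b: {s1, s4}
Reachable ∩ accepting = {s1, s4} — nonempty.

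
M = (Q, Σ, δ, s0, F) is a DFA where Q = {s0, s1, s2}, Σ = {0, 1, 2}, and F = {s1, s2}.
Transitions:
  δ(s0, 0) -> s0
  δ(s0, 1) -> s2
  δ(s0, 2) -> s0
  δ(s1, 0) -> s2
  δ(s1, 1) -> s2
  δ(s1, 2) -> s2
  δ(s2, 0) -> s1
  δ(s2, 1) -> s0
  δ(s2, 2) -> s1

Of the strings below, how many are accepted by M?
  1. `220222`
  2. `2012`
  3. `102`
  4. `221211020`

2

`220222`: rejected
`2012`: accepted
`102`: accepted
`221211020`: rejected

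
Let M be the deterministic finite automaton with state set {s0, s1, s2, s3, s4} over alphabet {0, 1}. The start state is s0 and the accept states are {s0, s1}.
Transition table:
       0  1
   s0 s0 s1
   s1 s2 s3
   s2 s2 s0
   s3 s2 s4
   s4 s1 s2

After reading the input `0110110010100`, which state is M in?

s0 --0--> s0
s0 --1--> s1
s1 --1--> s3
s3 --0--> s2
s2 --1--> s0
s0 --1--> s1
s1 --0--> s2
s2 --0--> s2
s2 --1--> s0
s0 --0--> s0
s0 --1--> s1
s1 --0--> s2
s2 --0--> s2

s2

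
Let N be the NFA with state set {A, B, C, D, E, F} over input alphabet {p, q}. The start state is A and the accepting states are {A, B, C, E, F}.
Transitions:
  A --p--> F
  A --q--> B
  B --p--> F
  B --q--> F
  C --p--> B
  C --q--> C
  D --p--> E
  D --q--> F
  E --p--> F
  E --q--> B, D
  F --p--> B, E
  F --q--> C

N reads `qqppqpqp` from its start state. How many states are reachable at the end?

Start: {A}
read q: {B}
read q: {F}
read p: {B, E}
read p: {F}
read q: {C}
read p: {B}
read q: {F}
read p: {B, E}
Final reachable set {B, E} has 2 states.

2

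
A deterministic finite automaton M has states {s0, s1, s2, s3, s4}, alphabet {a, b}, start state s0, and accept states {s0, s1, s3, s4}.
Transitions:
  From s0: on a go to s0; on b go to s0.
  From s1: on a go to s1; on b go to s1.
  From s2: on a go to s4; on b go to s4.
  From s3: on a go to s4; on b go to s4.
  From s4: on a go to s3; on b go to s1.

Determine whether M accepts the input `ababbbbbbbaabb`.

s0 --a--> s0
s0 --b--> s0
s0 --a--> s0
s0 --b--> s0
s0 --b--> s0
s0 --b--> s0
s0 --b--> s0
s0 --b--> s0
s0 --b--> s0
s0 --b--> s0
s0 --a--> s0
s0 --a--> s0
s0 --b--> s0
s0 --b--> s0
End in state s0, which is an accepting state.

accepted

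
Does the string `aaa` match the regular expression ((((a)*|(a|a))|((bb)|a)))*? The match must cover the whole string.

Split into 3 pieces a · a · a; each matches (((a)*|(a|a))|((bb)|a)).

yes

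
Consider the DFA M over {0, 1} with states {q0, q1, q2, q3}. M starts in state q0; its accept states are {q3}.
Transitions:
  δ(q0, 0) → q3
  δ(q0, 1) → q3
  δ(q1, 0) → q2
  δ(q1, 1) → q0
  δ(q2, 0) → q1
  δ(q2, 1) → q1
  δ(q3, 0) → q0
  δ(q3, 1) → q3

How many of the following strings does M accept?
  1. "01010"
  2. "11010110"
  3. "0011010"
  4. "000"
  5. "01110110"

"01010": rejected
"11010110": rejected
"0011010": rejected
"000": accepted
"01110110": rejected

1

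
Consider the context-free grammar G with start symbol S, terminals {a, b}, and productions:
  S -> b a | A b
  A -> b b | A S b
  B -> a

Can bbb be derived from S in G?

S ⇒ Ab ⇒ bbb

yes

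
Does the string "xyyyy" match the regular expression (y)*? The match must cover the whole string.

xyyyy cannot be split into zero or more pieces each matching y.

no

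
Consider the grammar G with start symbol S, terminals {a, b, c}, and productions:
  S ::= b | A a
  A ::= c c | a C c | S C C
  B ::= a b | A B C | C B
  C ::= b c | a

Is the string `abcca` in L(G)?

yes

S ⇒ Aa ⇒ aCca ⇒ abcca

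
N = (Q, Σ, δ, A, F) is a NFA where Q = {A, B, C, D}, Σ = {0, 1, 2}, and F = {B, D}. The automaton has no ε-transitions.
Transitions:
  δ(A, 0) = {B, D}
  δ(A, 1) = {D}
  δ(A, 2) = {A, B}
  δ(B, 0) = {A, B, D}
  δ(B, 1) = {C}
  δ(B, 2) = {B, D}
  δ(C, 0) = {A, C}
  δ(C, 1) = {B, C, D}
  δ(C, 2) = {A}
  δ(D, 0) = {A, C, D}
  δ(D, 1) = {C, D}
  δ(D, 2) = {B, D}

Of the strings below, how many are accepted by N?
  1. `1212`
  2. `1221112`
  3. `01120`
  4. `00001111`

`1212`: accepted
`1221112`: accepted
`01120`: accepted
`00001111`: accepted

4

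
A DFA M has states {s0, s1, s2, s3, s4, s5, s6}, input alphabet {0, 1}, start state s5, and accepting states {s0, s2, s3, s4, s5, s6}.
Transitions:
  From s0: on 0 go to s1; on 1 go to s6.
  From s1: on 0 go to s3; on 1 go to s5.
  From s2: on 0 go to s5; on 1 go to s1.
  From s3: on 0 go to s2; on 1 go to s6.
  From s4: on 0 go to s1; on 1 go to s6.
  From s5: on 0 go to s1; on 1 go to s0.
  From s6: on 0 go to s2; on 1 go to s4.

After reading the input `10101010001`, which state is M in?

s1

s5 --1--> s0
s0 --0--> s1
s1 --1--> s5
s5 --0--> s1
s1 --1--> s5
s5 --0--> s1
s1 --1--> s5
s5 --0--> s1
s1 --0--> s3
s3 --0--> s2
s2 --1--> s1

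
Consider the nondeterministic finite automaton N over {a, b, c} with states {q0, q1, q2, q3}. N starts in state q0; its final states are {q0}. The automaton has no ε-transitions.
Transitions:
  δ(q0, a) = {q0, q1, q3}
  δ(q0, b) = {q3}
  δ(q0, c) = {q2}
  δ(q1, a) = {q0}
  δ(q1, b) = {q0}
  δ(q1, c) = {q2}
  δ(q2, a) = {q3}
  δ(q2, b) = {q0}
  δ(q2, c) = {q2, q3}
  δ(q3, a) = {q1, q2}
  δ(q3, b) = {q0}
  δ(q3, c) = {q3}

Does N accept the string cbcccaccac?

rejected

Start: {q0}
read c: {q2}
read b: {q0}
read c: {q2}
read c: {q2, q3}
read c: {q2, q3}
read a: {q1, q2, q3}
read c: {q2, q3}
read c: {q2, q3}
read a: {q1, q2, q3}
read c: {q2, q3}
Reachable ∩ accepting = {} — empty.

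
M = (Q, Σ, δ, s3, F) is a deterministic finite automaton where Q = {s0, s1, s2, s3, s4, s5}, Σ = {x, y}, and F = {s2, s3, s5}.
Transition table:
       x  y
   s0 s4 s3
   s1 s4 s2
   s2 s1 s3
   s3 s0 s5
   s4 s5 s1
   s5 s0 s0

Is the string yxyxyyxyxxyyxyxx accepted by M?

s3 --y--> s5
s5 --x--> s0
s0 --y--> s3
s3 --x--> s0
s0 --y--> s3
s3 --y--> s5
s5 --x--> s0
s0 --y--> s3
s3 --x--> s0
s0 --x--> s4
s4 --y--> s1
s1 --y--> s2
s2 --x--> s1
s1 --y--> s2
s2 --x--> s1
s1 --x--> s4
End in state s4, which is not an accepting state.

rejected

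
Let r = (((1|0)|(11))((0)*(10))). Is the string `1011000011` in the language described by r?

No split of 1011000011 into u·v has ((1|0)|(11)) matching u and ((0)*(10)) matching v.

no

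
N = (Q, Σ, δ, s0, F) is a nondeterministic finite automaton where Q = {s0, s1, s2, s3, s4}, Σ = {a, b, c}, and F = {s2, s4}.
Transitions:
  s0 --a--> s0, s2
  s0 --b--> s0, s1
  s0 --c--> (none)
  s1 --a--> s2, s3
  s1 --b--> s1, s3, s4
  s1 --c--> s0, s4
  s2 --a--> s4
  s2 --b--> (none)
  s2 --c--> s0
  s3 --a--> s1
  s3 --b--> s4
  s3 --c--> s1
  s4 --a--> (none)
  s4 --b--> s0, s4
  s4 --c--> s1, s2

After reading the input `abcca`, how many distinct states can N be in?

Start: {s0}
read a: {s0, s2}
read b: {s0, s1}
read c: {s0, s4}
read c: {s1, s2}
read a: {s2, s3, s4}
Final reachable set {s2, s3, s4} has 3 states.

3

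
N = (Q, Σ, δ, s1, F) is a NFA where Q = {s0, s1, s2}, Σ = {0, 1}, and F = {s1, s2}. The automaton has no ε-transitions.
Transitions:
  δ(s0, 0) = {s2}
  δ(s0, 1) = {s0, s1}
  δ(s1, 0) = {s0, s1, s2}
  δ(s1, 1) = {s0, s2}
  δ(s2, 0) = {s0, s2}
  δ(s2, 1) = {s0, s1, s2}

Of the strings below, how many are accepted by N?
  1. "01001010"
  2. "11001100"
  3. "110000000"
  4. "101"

"01001010": accepted
"11001100": accepted
"110000000": accepted
"101": accepted

4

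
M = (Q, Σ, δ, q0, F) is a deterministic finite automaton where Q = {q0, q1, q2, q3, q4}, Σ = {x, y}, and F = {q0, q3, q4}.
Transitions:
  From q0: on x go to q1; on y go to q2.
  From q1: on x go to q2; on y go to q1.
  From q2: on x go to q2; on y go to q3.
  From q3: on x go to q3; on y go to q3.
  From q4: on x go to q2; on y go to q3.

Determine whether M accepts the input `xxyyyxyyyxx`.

q0 --x--> q1
q1 --x--> q2
q2 --y--> q3
q3 --y--> q3
q3 --y--> q3
q3 --x--> q3
q3 --y--> q3
q3 --y--> q3
q3 --y--> q3
q3 --x--> q3
q3 --x--> q3
End in state q3, which is an accepting state.

accepted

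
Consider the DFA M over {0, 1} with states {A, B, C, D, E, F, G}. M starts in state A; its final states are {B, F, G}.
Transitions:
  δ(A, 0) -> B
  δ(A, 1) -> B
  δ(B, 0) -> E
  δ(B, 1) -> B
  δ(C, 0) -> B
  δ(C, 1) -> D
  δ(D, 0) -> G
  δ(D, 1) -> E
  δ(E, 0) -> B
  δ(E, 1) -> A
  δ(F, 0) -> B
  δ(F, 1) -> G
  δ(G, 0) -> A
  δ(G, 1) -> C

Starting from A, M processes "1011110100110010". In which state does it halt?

A --1--> B
B --0--> E
E --1--> A
A --1--> B
B --1--> B
B --1--> B
B --0--> E
E --1--> A
A --0--> B
B --0--> E
E --1--> A
A --1--> B
B --0--> E
E --0--> B
B --1--> B
B --0--> E

E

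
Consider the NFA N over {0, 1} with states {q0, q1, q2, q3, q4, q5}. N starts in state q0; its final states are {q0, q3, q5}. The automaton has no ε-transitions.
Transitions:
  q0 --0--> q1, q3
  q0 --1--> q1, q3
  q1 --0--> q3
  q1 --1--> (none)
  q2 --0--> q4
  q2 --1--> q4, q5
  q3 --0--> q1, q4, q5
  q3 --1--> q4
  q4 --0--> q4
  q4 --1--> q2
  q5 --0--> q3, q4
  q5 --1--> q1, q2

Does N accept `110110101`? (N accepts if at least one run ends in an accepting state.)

Start: {q0}
read 1: {q1, q3}
read 1: {q4}
read 0: {q4}
read 1: {q2}
read 1: {q4, q5}
read 0: {q3, q4}
read 1: {q2, q4}
read 0: {q4}
read 1: {q2}
Reachable ∩ accepting = {} — empty.

rejected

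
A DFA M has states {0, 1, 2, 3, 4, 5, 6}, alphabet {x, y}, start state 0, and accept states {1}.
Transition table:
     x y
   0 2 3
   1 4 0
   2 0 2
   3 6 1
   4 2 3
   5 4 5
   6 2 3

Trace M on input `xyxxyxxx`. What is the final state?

0

0 --x--> 2
2 --y--> 2
2 --x--> 0
0 --x--> 2
2 --y--> 2
2 --x--> 0
0 --x--> 2
2 --x--> 0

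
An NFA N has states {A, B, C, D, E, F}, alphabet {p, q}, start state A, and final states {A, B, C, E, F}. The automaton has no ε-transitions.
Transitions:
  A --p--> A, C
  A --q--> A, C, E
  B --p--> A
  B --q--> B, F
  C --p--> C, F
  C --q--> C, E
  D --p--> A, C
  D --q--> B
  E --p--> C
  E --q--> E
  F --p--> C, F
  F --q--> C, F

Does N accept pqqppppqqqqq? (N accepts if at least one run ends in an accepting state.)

accepted

Start: {A}
read p: {A, C}
read q: {A, C, E}
read q: {A, C, E}
read p: {A, C, F}
read p: {A, C, F}
read p: {A, C, F}
read p: {A, C, F}
read q: {A, C, E, F}
read q: {A, C, E, F}
read q: {A, C, E, F}
read q: {A, C, E, F}
read q: {A, C, E, F}
Reachable ∩ accepting = {A, C, E, F} — nonempty.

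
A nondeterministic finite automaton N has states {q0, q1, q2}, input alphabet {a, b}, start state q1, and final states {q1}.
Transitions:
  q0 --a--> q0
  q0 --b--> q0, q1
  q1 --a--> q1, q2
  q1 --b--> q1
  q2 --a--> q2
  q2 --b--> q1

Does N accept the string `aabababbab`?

accepted

Start: {q1}
read a: {q1, q2}
read a: {q1, q2}
read b: {q1}
read a: {q1, q2}
read b: {q1}
read a: {q1, q2}
read b: {q1}
read b: {q1}
read a: {q1, q2}
read b: {q1}
Reachable ∩ accepting = {q1} — nonempty.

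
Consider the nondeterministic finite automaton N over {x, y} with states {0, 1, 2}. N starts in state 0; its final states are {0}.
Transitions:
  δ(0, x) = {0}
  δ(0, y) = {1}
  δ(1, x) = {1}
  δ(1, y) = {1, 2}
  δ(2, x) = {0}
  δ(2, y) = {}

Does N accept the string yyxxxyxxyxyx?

Start: {0}
read y: {1}
read y: {1, 2}
read x: {0, 1}
read x: {0, 1}
read x: {0, 1}
read y: {1, 2}
read x: {0, 1}
read x: {0, 1}
read y: {1, 2}
read x: {0, 1}
read y: {1, 2}
read x: {0, 1}
Reachable ∩ accepting = {0} — nonempty.

accepted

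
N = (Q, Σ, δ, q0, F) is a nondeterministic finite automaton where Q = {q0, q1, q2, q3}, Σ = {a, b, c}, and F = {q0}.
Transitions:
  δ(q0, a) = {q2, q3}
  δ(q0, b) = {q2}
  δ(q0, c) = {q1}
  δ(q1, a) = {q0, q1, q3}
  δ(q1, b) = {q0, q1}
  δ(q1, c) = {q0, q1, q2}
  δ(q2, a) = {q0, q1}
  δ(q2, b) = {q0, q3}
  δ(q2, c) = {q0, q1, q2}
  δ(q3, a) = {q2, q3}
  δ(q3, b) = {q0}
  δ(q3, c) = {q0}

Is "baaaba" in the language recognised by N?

Start: {q0}
read b: {q2}
read a: {q0, q1}
read a: {q0, q1, q2, q3}
read a: {q0, q1, q2, q3}
read b: {q0, q1, q2, q3}
read a: {q0, q1, q2, q3}
Reachable ∩ accepting = {q0} — nonempty.

accepted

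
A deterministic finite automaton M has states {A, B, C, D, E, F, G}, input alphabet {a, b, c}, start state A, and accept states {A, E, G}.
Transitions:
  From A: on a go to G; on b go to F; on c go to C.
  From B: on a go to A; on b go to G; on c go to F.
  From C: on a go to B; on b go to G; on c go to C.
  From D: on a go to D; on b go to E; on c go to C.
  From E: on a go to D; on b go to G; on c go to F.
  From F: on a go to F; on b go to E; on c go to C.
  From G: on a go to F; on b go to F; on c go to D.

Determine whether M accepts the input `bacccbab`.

accepted

A --b--> F
F --a--> F
F --c--> C
C --c--> C
C --c--> C
C --b--> G
G --a--> F
F --b--> E
End in state E, which is an accepting state.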